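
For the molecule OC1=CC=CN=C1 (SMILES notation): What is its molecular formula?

C5H5NO

Walk through each heavy atom and fill implicit hydrogens from standard valence (C 4, N 3, O 2, S 2, halogen 1):
  atom 1: O, bond orders sum to 1 (valence 2) → 1 H
  atom 2: C, bond orders sum to 4 (valence 4) → 0 H
  atom 3: C, bond orders sum to 3 (valence 4) → 1 H
  atom 4: C, bond orders sum to 3 (valence 4) → 1 H
  atom 5: C, bond orders sum to 3 (valence 4) → 1 H
  atom 6: N, bond orders sum to 3 (valence 3) → 0 H
  atom 7: C, bond orders sum to 3 (valence 4) → 1 H
Totals → C:5, H:5, N:1, O:1.
In Hill order: C5H5NO.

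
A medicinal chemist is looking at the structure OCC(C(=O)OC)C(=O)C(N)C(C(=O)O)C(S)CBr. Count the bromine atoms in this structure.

1

Scan the SMILES for Br atoms (remember two-letter symbols like Cl and Br are single atoms).
Bromine count: 1.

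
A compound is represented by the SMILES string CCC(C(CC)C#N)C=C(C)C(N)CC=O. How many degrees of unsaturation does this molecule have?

4

Molecular formula: C13H22N2O.
DoU = (2C + 2 + N − H − X) / 2, where X is the halogen count and O/S are ignored.
    = (2·13 + 2 + 2 − 22 − 0) / 2 = 8 / 2 = 4.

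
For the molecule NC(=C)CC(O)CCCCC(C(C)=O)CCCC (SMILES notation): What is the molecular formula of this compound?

C15H29NO2

Walk through each heavy atom and fill implicit hydrogens from standard valence (C 4, N 3, O 2, S 2, halogen 1):
  atom 1: N, bond orders sum to 1 (valence 3) → 2 H
  atom 2: C, bond orders sum to 4 (valence 4) → 0 H
  atom 3: C, bond orders sum to 2 (valence 4) → 2 H
  atom 4: C, bond orders sum to 2 (valence 4) → 2 H
  atom 5: C, bond orders sum to 3 (valence 4) → 1 H
  atom 6: O, bond orders sum to 1 (valence 2) → 1 H
  atom 7: C, bond orders sum to 2 (valence 4) → 2 H
  atom 8: C, bond orders sum to 2 (valence 4) → 2 H
  atom 9: C, bond orders sum to 2 (valence 4) → 2 H
  atom 10: C, bond orders sum to 2 (valence 4) → 2 H
  atom 11: C, bond orders sum to 3 (valence 4) → 1 H
  atom 12: C, bond orders sum to 4 (valence 4) → 0 H
  atom 13: C, bond orders sum to 1 (valence 4) → 3 H
  atom 14: O, bond orders sum to 2 (valence 2) → 0 H
  atom 15: C, bond orders sum to 2 (valence 4) → 2 H
  atom 16: C, bond orders sum to 2 (valence 4) → 2 H
  atom 17: C, bond orders sum to 2 (valence 4) → 2 H
  atom 18: C, bond orders sum to 1 (valence 4) → 3 H
Totals → C:15, H:29, N:1, O:2.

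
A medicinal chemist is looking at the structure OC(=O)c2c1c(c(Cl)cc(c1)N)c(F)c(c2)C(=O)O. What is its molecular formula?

Walk through each heavy atom and fill implicit hydrogens from standard valence (C 4, N 3, O 2, S 2, halogen 1); for lowercase aromatic atoms, an aromatic c carries 1 H when it has two neighbours and 0 H with three, and aromatic n carries 0 H:
  atom 1: O, bond orders sum to 1 (valence 2) → 1 H
  atom 2: C, bond orders sum to 4 (valence 4) → 0 H
  atom 3: O, bond orders sum to 2 (valence 2) → 0 H
  atom 4: aromatic c, 3 neighbours → 0 H
  atom 5: aromatic c, 3 neighbours → 0 H
  atom 6: aromatic c, 3 neighbours → 0 H
  atom 7: aromatic c, 3 neighbours → 0 H
  atom 8: Cl (halogen, monovalent) → 0 H
  atom 9: aromatic c, 2 neighbours → 1 H
  atom 10: aromatic c, 3 neighbours → 0 H
  atom 11: aromatic c, 2 neighbours → 1 H
  atom 12: N, bond orders sum to 1 (valence 3) → 2 H
  atom 13: aromatic c, 3 neighbours → 0 H
  atom 14: F (halogen, monovalent) → 0 H
  atom 15: aromatic c, 3 neighbours → 0 H
  atom 16: aromatic c, 2 neighbours → 1 H
  atom 17: C, bond orders sum to 4 (valence 4) → 0 H
  atom 18: O, bond orders sum to 2 (valence 2) → 0 H
  atom 19: O, bond orders sum to 1 (valence 2) → 1 H
Totals → C:12, H:7, Cl:1, F:1, N:1, O:4.

C12H7ClFNO4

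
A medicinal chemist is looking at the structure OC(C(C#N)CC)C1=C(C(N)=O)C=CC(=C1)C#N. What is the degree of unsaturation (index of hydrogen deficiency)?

Molecular formula: C13H13N3O2.
DoU = (2C + 2 + N − H − X) / 2, where X is the halogen count and O/S are ignored.
    = (2·13 + 2 + 3 − 13 − 0) / 2 = 18 / 2 = 9.

9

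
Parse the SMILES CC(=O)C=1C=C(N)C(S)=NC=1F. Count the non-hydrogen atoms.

Every atom symbol written in the SMILES (organic subset) is one heavy atom; implicit H are not written.
Heavy atoms by element → C:7, F:1, N:2, O:1, S:1.
Total: 12.

12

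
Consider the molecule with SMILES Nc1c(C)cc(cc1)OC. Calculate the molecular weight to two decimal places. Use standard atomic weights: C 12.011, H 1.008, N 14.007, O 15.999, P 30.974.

First, the molecular formula is C8H11NO (counting implicit H from valence).
  C: 8 × 12.011 = 96.088
  H: 11 × 1.008 = 11.088
  N: 1 × 14.007 = 14.007
  O: 1 × 15.999 = 15.999
Sum: 8×12.011 + 11×1.008 + 1×14.007 + 1×15.999 = 137.182 → 137.18 g/mol.

137.18 g/mol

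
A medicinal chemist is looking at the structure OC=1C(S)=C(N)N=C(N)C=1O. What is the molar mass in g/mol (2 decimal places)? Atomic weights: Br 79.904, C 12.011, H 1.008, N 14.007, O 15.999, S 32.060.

First, the molecular formula is C5H7N3O2S (counting implicit H from valence).
  C: 5 × 12.011 = 60.055
  H: 7 × 1.008 = 7.056
  N: 3 × 14.007 = 42.021
  O: 2 × 15.999 = 31.998
  S: 1 × 32.060 = 32.060
Sum: 5×12.011 + 7×1.008 + 3×14.007 + 2×15.999 + 1×32.060 = 173.190 → 173.19 g/mol.

173.19 g/mol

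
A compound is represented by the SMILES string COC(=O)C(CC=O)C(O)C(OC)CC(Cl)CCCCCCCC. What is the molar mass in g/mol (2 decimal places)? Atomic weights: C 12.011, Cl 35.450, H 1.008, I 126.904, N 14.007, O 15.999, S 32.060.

364.91 g/mol

First, the molecular formula is C18H33ClO5 (counting implicit H from valence).
  C: 18 × 12.011 = 216.198
  Cl: 1 × 35.450 = 35.450
  H: 33 × 1.008 = 33.264
  O: 5 × 15.999 = 79.995
Sum: 18×12.011 + 1×35.450 + 33×1.008 + 5×15.999 = 364.907 → 364.91 g/mol.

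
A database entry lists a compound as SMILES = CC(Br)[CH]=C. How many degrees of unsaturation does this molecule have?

Molecular formula: C4H7Br.
DoU = (2C + 2 + N − H − X) / 2, where X is the halogen count and O/S are ignored.
    = (2·4 + 2 + 0 − 7 − 1) / 2 = 2 / 2 = 1.

1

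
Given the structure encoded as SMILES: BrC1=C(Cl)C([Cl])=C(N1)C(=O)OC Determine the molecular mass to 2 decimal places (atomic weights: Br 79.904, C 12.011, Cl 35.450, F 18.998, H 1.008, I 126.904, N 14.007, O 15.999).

First, the molecular formula is C6H4BrCl2NO2 (counting implicit H from valence).
  Br: 1 × 79.904 = 79.904
  C: 6 × 12.011 = 72.066
  Cl: 2 × 35.450 = 70.900
  H: 4 × 1.008 = 4.032
  N: 1 × 14.007 = 14.007
  O: 2 × 15.999 = 31.998
Sum: 1×79.904 + 6×12.011 + 2×35.450 + 4×1.008 + 1×14.007 + 2×15.999 = 272.907 → 272.91 g/mol.

272.91 g/mol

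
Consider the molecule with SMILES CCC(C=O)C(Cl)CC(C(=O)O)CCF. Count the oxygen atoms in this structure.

3

Scan the SMILES for O atoms (remember two-letter symbols like Cl and Br are single atoms).
Oxygen count: 3.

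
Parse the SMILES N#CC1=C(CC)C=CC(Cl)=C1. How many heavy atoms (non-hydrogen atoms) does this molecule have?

Every atom symbol written in the SMILES (organic subset) is one heavy atom; implicit H are not written.
Heavy atoms by element → C:9, Cl:1, N:1.
Total: 11.

11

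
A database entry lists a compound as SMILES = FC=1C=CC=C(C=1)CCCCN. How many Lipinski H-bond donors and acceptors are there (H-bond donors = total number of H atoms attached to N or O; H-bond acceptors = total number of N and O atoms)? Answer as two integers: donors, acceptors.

Donors: find every N or O and count the H atoms it carries.
  atom 12 (N): bond orders sum to 1 → 2 H
Lipinski HBD = 2.
Acceptors: N atoms = 1, O atoms = 0 → HBA = 1.

2, 1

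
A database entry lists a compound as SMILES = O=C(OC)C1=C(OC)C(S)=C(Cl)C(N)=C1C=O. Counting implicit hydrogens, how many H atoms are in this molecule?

10

Walk through each heavy atom and fill implicit hydrogens from standard valence (C 4, N 3, O 2, S 2, halogen 1):
  atom 1: O, bond orders sum to 2 (valence 2) → 0 H
  atom 2: C, bond orders sum to 4 (valence 4) → 0 H
  atom 3: O, bond orders sum to 2 (valence 2) → 0 H
  atom 4: C, bond orders sum to 1 (valence 4) → 3 H
  atom 5: C, bond orders sum to 4 (valence 4) → 0 H
  atom 6: C, bond orders sum to 4 (valence 4) → 0 H
  atom 7: O, bond orders sum to 2 (valence 2) → 0 H
  atom 8: C, bond orders sum to 1 (valence 4) → 3 H
  atom 9: C, bond orders sum to 4 (valence 4) → 0 H
  atom 10: S, bond orders sum to 1 (valence 2) → 1 H
  atom 11: C, bond orders sum to 4 (valence 4) → 0 H
  atom 12: Cl (halogen, monovalent) → 0 H
  atom 13: C, bond orders sum to 4 (valence 4) → 0 H
  atom 14: N, bond orders sum to 1 (valence 3) → 2 H
  atom 15: C, bond orders sum to 4 (valence 4) → 0 H
  atom 16: C, bond orders sum to 3 (valence 4) → 1 H
  atom 17: O, bond orders sum to 2 (valence 2) → 0 H
Total hydrogens: 10.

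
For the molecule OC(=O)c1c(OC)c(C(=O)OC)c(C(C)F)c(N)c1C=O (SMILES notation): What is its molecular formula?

Walk through each heavy atom and fill implicit hydrogens from standard valence (C 4, N 3, O 2, S 2, halogen 1); for lowercase aromatic atoms, an aromatic c carries 1 H when it has two neighbours and 0 H with three, and aromatic n carries 0 H:
  atom 1: O, bond orders sum to 1 (valence 2) → 1 H
  atom 2: C, bond orders sum to 4 (valence 4) → 0 H
  atom 3: O, bond orders sum to 2 (valence 2) → 0 H
  atom 4: aromatic c, 3 neighbours → 0 H
  atom 5: aromatic c, 3 neighbours → 0 H
  atom 6: O, bond orders sum to 2 (valence 2) → 0 H
  atom 7: C, bond orders sum to 1 (valence 4) → 3 H
  atom 8: aromatic c, 3 neighbours → 0 H
  atom 9: C, bond orders sum to 4 (valence 4) → 0 H
  atom 10: O, bond orders sum to 2 (valence 2) → 0 H
  atom 11: O, bond orders sum to 2 (valence 2) → 0 H
  atom 12: C, bond orders sum to 1 (valence 4) → 3 H
  atom 13: aromatic c, 3 neighbours → 0 H
  atom 14: C, bond orders sum to 3 (valence 4) → 1 H
  atom 15: C, bond orders sum to 1 (valence 4) → 3 H
  atom 16: F (halogen, monovalent) → 0 H
  atom 17: aromatic c, 3 neighbours → 0 H
  atom 18: N, bond orders sum to 1 (valence 3) → 2 H
  atom 19: aromatic c, 3 neighbours → 0 H
  atom 20: C, bond orders sum to 3 (valence 4) → 1 H
  atom 21: O, bond orders sum to 2 (valence 2) → 0 H
Totals → C:13, H:14, F:1, N:1, O:6.

C13H14FNO6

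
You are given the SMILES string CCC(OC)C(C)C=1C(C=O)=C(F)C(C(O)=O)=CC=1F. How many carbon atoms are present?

Count every carbon token in the SMILES (each C, including those in ring-closure positions and inside branches).
Carbon count: 14.

14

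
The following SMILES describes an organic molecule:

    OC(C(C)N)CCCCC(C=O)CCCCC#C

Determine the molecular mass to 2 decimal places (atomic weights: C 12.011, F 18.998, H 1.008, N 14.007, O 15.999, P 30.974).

First, the molecular formula is C15H27NO2 (counting implicit H from valence).
  C: 15 × 12.011 = 180.165
  H: 27 × 1.008 = 27.216
  N: 1 × 14.007 = 14.007
  O: 2 × 15.999 = 31.998
Sum: 15×12.011 + 27×1.008 + 1×14.007 + 2×15.999 = 253.386 → 253.39 g/mol.

253.39 g/mol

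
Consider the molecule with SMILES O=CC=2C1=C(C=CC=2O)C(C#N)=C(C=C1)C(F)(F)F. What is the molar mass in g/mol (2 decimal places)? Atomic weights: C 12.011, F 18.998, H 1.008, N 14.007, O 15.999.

265.19 g/mol

First, the molecular formula is C13H6F3NO2 (counting implicit H from valence).
  C: 13 × 12.011 = 156.143
  F: 3 × 18.998 = 56.994
  H: 6 × 1.008 = 6.048
  N: 1 × 14.007 = 14.007
  O: 2 × 15.999 = 31.998
Sum: 13×12.011 + 3×18.998 + 6×1.008 + 1×14.007 + 2×15.999 = 265.190 → 265.19 g/mol.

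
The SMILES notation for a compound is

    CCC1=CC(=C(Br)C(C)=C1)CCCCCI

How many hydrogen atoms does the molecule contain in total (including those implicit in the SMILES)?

20

Walk through each heavy atom and fill implicit hydrogens from standard valence (C 4, N 3, O 2, S 2, halogen 1):
  atom 1: C, bond orders sum to 1 (valence 4) → 3 H
  atom 2: C, bond orders sum to 2 (valence 4) → 2 H
  atom 3: C, bond orders sum to 4 (valence 4) → 0 H
  atom 4: C, bond orders sum to 3 (valence 4) → 1 H
  atom 5: C, bond orders sum to 4 (valence 4) → 0 H
  atom 6: C, bond orders sum to 4 (valence 4) → 0 H
  atom 7: Br (halogen, monovalent) → 0 H
  atom 8: C, bond orders sum to 4 (valence 4) → 0 H
  atom 9: C, bond orders sum to 1 (valence 4) → 3 H
  atom 10: C, bond orders sum to 3 (valence 4) → 1 H
  atom 11: C, bond orders sum to 2 (valence 4) → 2 H
  atom 12: C, bond orders sum to 2 (valence 4) → 2 H
  atom 13: C, bond orders sum to 2 (valence 4) → 2 H
  atom 14: C, bond orders sum to 2 (valence 4) → 2 H
  atom 15: C, bond orders sum to 2 (valence 4) → 2 H
  atom 16: I (halogen, monovalent) → 0 H
Total hydrogens: 20.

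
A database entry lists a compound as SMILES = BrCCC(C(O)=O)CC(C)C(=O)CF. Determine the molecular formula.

Walk through each heavy atom and fill implicit hydrogens from standard valence (C 4, N 3, O 2, S 2, halogen 1):
  atom 1: Br (halogen, monovalent) → 0 H
  atom 2: C, bond orders sum to 2 (valence 4) → 2 H
  atom 3: C, bond orders sum to 2 (valence 4) → 2 H
  atom 4: C, bond orders sum to 3 (valence 4) → 1 H
  atom 5: C, bond orders sum to 4 (valence 4) → 0 H
  atom 6: O, bond orders sum to 1 (valence 2) → 1 H
  atom 7: O, bond orders sum to 2 (valence 2) → 0 H
  atom 8: C, bond orders sum to 2 (valence 4) → 2 H
  atom 9: C, bond orders sum to 3 (valence 4) → 1 H
  atom 10: C, bond orders sum to 1 (valence 4) → 3 H
  atom 11: C, bond orders sum to 4 (valence 4) → 0 H
  atom 12: O, bond orders sum to 2 (valence 2) → 0 H
  atom 13: C, bond orders sum to 2 (valence 4) → 2 H
  atom 14: F (halogen, monovalent) → 0 H
Totals → C:9, H:14, Br:1, F:1, O:3.
In Hill order: C9H14BrFO3.

C9H14BrFO3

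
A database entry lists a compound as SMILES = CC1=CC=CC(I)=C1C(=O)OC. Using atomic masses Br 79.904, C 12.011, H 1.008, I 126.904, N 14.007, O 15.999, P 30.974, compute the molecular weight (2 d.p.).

276.07 g/mol

First, the molecular formula is C9H9IO2 (counting implicit H from valence).
  C: 9 × 12.011 = 108.099
  H: 9 × 1.008 = 9.072
  I: 1 × 126.904 = 126.904
  O: 2 × 15.999 = 31.998
Sum: 9×12.011 + 9×1.008 + 1×126.904 + 2×15.999 = 276.073 → 276.07 g/mol.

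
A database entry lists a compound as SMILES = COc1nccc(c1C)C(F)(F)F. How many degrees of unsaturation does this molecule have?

Molecular formula: C8H8F3NO.
DoU = (2C + 2 + N − H − X) / 2, where X is the halogen count and O/S are ignored.
    = (2·8 + 2 + 1 − 8 − 3) / 2 = 8 / 2 = 4.

4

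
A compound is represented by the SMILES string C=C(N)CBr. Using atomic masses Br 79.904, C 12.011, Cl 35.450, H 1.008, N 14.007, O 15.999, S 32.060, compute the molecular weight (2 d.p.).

First, the molecular formula is C3H6BrN (counting implicit H from valence).
  Br: 1 × 79.904 = 79.904
  C: 3 × 12.011 = 36.033
  H: 6 × 1.008 = 6.048
  N: 1 × 14.007 = 14.007
Sum: 1×79.904 + 3×12.011 + 6×1.008 + 1×14.007 = 135.992 → 135.99 g/mol.

135.99 g/mol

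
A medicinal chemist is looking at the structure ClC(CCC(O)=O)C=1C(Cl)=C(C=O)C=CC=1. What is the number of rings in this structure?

1

In SMILES, each pair of matching ring-closure digits denotes one ring-closing bond; the number of such bonds equals the number of independent rings.
Ring-closure bonds here: 1.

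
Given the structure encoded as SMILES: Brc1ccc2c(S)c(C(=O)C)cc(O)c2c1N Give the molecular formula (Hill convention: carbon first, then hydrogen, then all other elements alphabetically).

Walk through each heavy atom and fill implicit hydrogens from standard valence (C 4, N 3, O 2, S 2, halogen 1); for lowercase aromatic atoms, an aromatic c carries 1 H when it has two neighbours and 0 H with three, and aromatic n carries 0 H:
  atom 1: Br (halogen, monovalent) → 0 H
  atom 2: aromatic c, 3 neighbours → 0 H
  atom 3: aromatic c, 2 neighbours → 1 H
  atom 4: aromatic c, 2 neighbours → 1 H
  atom 5: aromatic c, 3 neighbours → 0 H
  atom 6: aromatic c, 3 neighbours → 0 H
  atom 7: S, bond orders sum to 1 (valence 2) → 1 H
  atom 8: aromatic c, 3 neighbours → 0 H
  atom 9: C, bond orders sum to 4 (valence 4) → 0 H
  atom 10: O, bond orders sum to 2 (valence 2) → 0 H
  atom 11: C, bond orders sum to 1 (valence 4) → 3 H
  atom 12: aromatic c, 2 neighbours → 1 H
  atom 13: aromatic c, 3 neighbours → 0 H
  atom 14: O, bond orders sum to 1 (valence 2) → 1 H
  atom 15: aromatic c, 3 neighbours → 0 H
  atom 16: aromatic c, 3 neighbours → 0 H
  atom 17: N, bond orders sum to 1 (valence 3) → 2 H
Totals → C:12, H:10, Br:1, N:1, O:2, S:1.
In Hill order: C12H10BrNO2S.

C12H10BrNO2S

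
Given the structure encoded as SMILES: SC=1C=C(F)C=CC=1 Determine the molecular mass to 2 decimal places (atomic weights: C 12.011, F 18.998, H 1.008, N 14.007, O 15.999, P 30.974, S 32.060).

First, the molecular formula is C6H5FS (counting implicit H from valence).
  C: 6 × 12.011 = 72.066
  F: 1 × 18.998 = 18.998
  H: 5 × 1.008 = 5.040
  S: 1 × 32.060 = 32.060
Sum: 6×12.011 + 1×18.998 + 5×1.008 + 1×32.060 = 128.164 → 128.16 g/mol.

128.16 g/mol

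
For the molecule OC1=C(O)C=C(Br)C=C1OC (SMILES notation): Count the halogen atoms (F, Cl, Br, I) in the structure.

1

Halogen atoms appear at heavy-atom position 7 (1×Br).
Other groups present: 1 ether, 2 hydroxyl.
Halogen count: 1.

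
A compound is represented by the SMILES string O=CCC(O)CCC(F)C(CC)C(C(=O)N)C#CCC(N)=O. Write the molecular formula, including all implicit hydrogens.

C15H23FN2O4

Walk through each heavy atom and fill implicit hydrogens from standard valence (C 4, N 3, O 2, S 2, halogen 1):
  atom 1: O, bond orders sum to 2 (valence 2) → 0 H
  atom 2: C, bond orders sum to 3 (valence 4) → 1 H
  atom 3: C, bond orders sum to 2 (valence 4) → 2 H
  atom 4: C, bond orders sum to 3 (valence 4) → 1 H
  atom 5: O, bond orders sum to 1 (valence 2) → 1 H
  atom 6: C, bond orders sum to 2 (valence 4) → 2 H
  atom 7: C, bond orders sum to 2 (valence 4) → 2 H
  atom 8: C, bond orders sum to 3 (valence 4) → 1 H
  atom 9: F (halogen, monovalent) → 0 H
  atom 10: C, bond orders sum to 3 (valence 4) → 1 H
  atom 11: C, bond orders sum to 2 (valence 4) → 2 H
  atom 12: C, bond orders sum to 1 (valence 4) → 3 H
  atom 13: C, bond orders sum to 3 (valence 4) → 1 H
  atom 14: C, bond orders sum to 4 (valence 4) → 0 H
  atom 15: O, bond orders sum to 2 (valence 2) → 0 H
  atom 16: N, bond orders sum to 1 (valence 3) → 2 H
  atom 17: C, bond orders sum to 4 (valence 4) → 0 H
  atom 18: C, bond orders sum to 4 (valence 4) → 0 H
  atom 19: C, bond orders sum to 2 (valence 4) → 2 H
  atom 20: C, bond orders sum to 4 (valence 4) → 0 H
  atom 21: N, bond orders sum to 1 (valence 3) → 2 H
  atom 22: O, bond orders sum to 2 (valence 2) → 0 H
Totals → C:15, H:23, F:1, N:2, O:4.
In Hill order: C15H23FN2O4.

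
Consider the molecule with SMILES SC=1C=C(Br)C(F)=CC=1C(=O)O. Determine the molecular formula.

Walk through each heavy atom and fill implicit hydrogens from standard valence (C 4, N 3, O 2, S 2, halogen 1):
  atom 1: S, bond orders sum to 1 (valence 2) → 1 H
  atom 2: C, bond orders sum to 4 (valence 4) → 0 H
  atom 3: C, bond orders sum to 3 (valence 4) → 1 H
  atom 4: C, bond orders sum to 4 (valence 4) → 0 H
  atom 5: Br (halogen, monovalent) → 0 H
  atom 6: C, bond orders sum to 4 (valence 4) → 0 H
  atom 7: F (halogen, monovalent) → 0 H
  atom 8: C, bond orders sum to 3 (valence 4) → 1 H
  atom 9: C, bond orders sum to 4 (valence 4) → 0 H
  atom 10: C, bond orders sum to 4 (valence 4) → 0 H
  atom 11: O, bond orders sum to 2 (valence 2) → 0 H
  atom 12: O, bond orders sum to 1 (valence 2) → 1 H
Totals → C:7, H:4, Br:1, F:1, O:2, S:1.
In Hill order: C7H4BrFO2S.

C7H4BrFO2S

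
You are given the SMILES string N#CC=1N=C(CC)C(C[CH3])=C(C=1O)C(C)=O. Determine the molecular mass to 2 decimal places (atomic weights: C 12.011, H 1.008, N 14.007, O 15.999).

First, the molecular formula is C12H14N2O2 (counting implicit H from valence).
  C: 12 × 12.011 = 144.132
  H: 14 × 1.008 = 14.112
  N: 2 × 14.007 = 28.014
  O: 2 × 15.999 = 31.998
Sum: 12×12.011 + 14×1.008 + 2×14.007 + 2×15.999 = 218.256 → 218.26 g/mol.

218.26 g/mol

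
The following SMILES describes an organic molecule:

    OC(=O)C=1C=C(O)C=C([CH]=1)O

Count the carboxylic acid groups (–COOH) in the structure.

1

The carboxylic acid motif appears at heavy-atom position 2 in the SMILES.
Other groups present: 2 hydroxyl.
Carboxylic acid count: 1.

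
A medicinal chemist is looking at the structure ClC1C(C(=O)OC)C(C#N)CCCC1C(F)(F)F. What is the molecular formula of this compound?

Walk through each heavy atom and fill implicit hydrogens from standard valence (C 4, N 3, O 2, S 2, halogen 1):
  atom 1: Cl (halogen, monovalent) → 0 H
  atom 2: C, bond orders sum to 3 (valence 4) → 1 H
  atom 3: C, bond orders sum to 3 (valence 4) → 1 H
  atom 4: C, bond orders sum to 4 (valence 4) → 0 H
  atom 5: O, bond orders sum to 2 (valence 2) → 0 H
  atom 6: O, bond orders sum to 2 (valence 2) → 0 H
  atom 7: C, bond orders sum to 1 (valence 4) → 3 H
  atom 8: C, bond orders sum to 3 (valence 4) → 1 H
  atom 9: C, bond orders sum to 4 (valence 4) → 0 H
  atom 10: N, bond orders sum to 3 (valence 3) → 0 H
  atom 11: C, bond orders sum to 2 (valence 4) → 2 H
  atom 12: C, bond orders sum to 2 (valence 4) → 2 H
  atom 13: C, bond orders sum to 2 (valence 4) → 2 H
  atom 14: C, bond orders sum to 3 (valence 4) → 1 H
  atom 15: C, bond orders sum to 4 (valence 4) → 0 H
  atom 16: F (halogen, monovalent) → 0 H
  atom 17: F (halogen, monovalent) → 0 H
  atom 18: F (halogen, monovalent) → 0 H
Totals → C:11, H:13, Cl:1, F:3, N:1, O:2.

C11H13ClF3NO2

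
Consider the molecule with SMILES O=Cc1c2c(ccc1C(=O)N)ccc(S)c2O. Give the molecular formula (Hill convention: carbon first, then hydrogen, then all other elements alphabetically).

C12H9NO3S

Walk through each heavy atom and fill implicit hydrogens from standard valence (C 4, N 3, O 2, S 2, halogen 1); for lowercase aromatic atoms, an aromatic c carries 1 H when it has two neighbours and 0 H with three, and aromatic n carries 0 H:
  atom 1: O, bond orders sum to 2 (valence 2) → 0 H
  atom 2: C, bond orders sum to 3 (valence 4) → 1 H
  atom 3: aromatic c, 3 neighbours → 0 H
  atom 4: aromatic c, 3 neighbours → 0 H
  atom 5: aromatic c, 3 neighbours → 0 H
  atom 6: aromatic c, 2 neighbours → 1 H
  atom 7: aromatic c, 2 neighbours → 1 H
  atom 8: aromatic c, 3 neighbours → 0 H
  atom 9: C, bond orders sum to 4 (valence 4) → 0 H
  atom 10: O, bond orders sum to 2 (valence 2) → 0 H
  atom 11: N, bond orders sum to 1 (valence 3) → 2 H
  atom 12: aromatic c, 2 neighbours → 1 H
  atom 13: aromatic c, 2 neighbours → 1 H
  atom 14: aromatic c, 3 neighbours → 0 H
  atom 15: S, bond orders sum to 1 (valence 2) → 1 H
  atom 16: aromatic c, 3 neighbours → 0 H
  atom 17: O, bond orders sum to 1 (valence 2) → 1 H
Totals → C:12, H:9, N:1, O:3, S:1.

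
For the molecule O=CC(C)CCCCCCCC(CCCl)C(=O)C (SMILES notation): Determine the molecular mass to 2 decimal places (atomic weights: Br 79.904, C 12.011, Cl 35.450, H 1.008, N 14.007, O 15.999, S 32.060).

274.83 g/mol

First, the molecular formula is C15H27ClO2 (counting implicit H from valence).
  C: 15 × 12.011 = 180.165
  Cl: 1 × 35.450 = 35.450
  H: 27 × 1.008 = 27.216
  O: 2 × 15.999 = 31.998
Sum: 15×12.011 + 1×35.450 + 27×1.008 + 2×15.999 = 274.829 → 274.83 g/mol.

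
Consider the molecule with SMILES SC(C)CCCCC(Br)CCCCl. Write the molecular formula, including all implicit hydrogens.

Walk through each heavy atom and fill implicit hydrogens from standard valence (C 4, N 3, O 2, S 2, halogen 1):
  atom 1: S, bond orders sum to 1 (valence 2) → 1 H
  atom 2: C, bond orders sum to 3 (valence 4) → 1 H
  atom 3: C, bond orders sum to 1 (valence 4) → 3 H
  atom 4: C, bond orders sum to 2 (valence 4) → 2 H
  atom 5: C, bond orders sum to 2 (valence 4) → 2 H
  atom 6: C, bond orders sum to 2 (valence 4) → 2 H
  atom 7: C, bond orders sum to 2 (valence 4) → 2 H
  atom 8: C, bond orders sum to 3 (valence 4) → 1 H
  atom 9: Br (halogen, monovalent) → 0 H
  atom 10: C, bond orders sum to 2 (valence 4) → 2 H
  atom 11: C, bond orders sum to 2 (valence 4) → 2 H
  atom 12: C, bond orders sum to 2 (valence 4) → 2 H
  atom 13: Cl (halogen, monovalent) → 0 H
Totals → C:10, H:20, Br:1, Cl:1, S:1.
In Hill order: C10H20BrClS.

C10H20BrClS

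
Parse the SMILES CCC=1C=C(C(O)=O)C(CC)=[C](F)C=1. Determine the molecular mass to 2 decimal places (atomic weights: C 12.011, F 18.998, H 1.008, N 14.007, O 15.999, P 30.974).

196.22 g/mol

First, the molecular formula is C11H13FO2 (counting implicit H from valence).
  C: 11 × 12.011 = 132.121
  F: 1 × 18.998 = 18.998
  H: 13 × 1.008 = 13.104
  O: 2 × 15.999 = 31.998
Sum: 11×12.011 + 1×18.998 + 13×1.008 + 2×15.999 = 196.221 → 196.22 g/mol.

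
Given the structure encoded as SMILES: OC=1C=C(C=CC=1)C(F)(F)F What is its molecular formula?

C7H5F3O

Walk through each heavy atom and fill implicit hydrogens from standard valence (C 4, N 3, O 2, S 2, halogen 1):
  atom 1: O, bond orders sum to 1 (valence 2) → 1 H
  atom 2: C, bond orders sum to 4 (valence 4) → 0 H
  atom 3: C, bond orders sum to 3 (valence 4) → 1 H
  atom 4: C, bond orders sum to 4 (valence 4) → 0 H
  atom 5: C, bond orders sum to 3 (valence 4) → 1 H
  atom 6: C, bond orders sum to 3 (valence 4) → 1 H
  atom 7: C, bond orders sum to 3 (valence 4) → 1 H
  atom 8: C, bond orders sum to 4 (valence 4) → 0 H
  atom 9: F (halogen, monovalent) → 0 H
  atom 10: F (halogen, monovalent) → 0 H
  atom 11: F (halogen, monovalent) → 0 H
Totals → C:7, H:5, F:3, O:1.
In Hill order: C7H5F3O.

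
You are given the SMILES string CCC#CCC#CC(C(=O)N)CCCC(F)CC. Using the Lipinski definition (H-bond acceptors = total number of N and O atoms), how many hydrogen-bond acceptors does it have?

2

N atoms: 1; O atoms: 1.
Lipinski HBA = 1 + 1 = 2.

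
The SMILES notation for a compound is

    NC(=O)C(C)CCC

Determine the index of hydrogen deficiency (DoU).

1

Degree of unsaturation = (number of rings) + (number of π bonds).
Ring closures in the SMILES: 0.
π bonds: 1 double bond (each 1 DoU) → 1 DoU from unsaturation.
Total DoU = 0 + 1 = 1.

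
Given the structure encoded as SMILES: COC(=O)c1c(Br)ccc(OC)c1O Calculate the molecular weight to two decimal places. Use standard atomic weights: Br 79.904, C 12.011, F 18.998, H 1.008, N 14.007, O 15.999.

261.07 g/mol

First, the molecular formula is C9H9BrO4 (counting implicit H from valence).
  Br: 1 × 79.904 = 79.904
  C: 9 × 12.011 = 108.099
  H: 9 × 1.008 = 9.072
  O: 4 × 15.999 = 63.996
Sum: 1×79.904 + 9×12.011 + 9×1.008 + 4×15.999 = 261.071 → 261.07 g/mol.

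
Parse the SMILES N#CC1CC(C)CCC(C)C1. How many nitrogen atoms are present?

1

Scan the SMILES for N atoms (remember two-letter symbols like Cl and Br are single atoms).
Nitrogen count: 1.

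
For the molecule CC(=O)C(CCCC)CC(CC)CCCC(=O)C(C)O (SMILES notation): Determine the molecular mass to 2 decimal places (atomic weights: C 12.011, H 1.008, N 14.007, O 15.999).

284.44 g/mol

First, the molecular formula is C17H32O3 (counting implicit H from valence).
  C: 17 × 12.011 = 204.187
  H: 32 × 1.008 = 32.256
  O: 3 × 15.999 = 47.997
Sum: 17×12.011 + 32×1.008 + 3×15.999 = 284.440 → 284.44 g/mol.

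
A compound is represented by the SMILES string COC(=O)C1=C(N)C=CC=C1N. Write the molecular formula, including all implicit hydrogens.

Walk through each heavy atom and fill implicit hydrogens from standard valence (C 4, N 3, O 2, S 2, halogen 1):
  atom 1: C, bond orders sum to 1 (valence 4) → 3 H
  atom 2: O, bond orders sum to 2 (valence 2) → 0 H
  atom 3: C, bond orders sum to 4 (valence 4) → 0 H
  atom 4: O, bond orders sum to 2 (valence 2) → 0 H
  atom 5: C, bond orders sum to 4 (valence 4) → 0 H
  atom 6: C, bond orders sum to 4 (valence 4) → 0 H
  atom 7: N, bond orders sum to 1 (valence 3) → 2 H
  atom 8: C, bond orders sum to 3 (valence 4) → 1 H
  atom 9: C, bond orders sum to 3 (valence 4) → 1 H
  atom 10: C, bond orders sum to 3 (valence 4) → 1 H
  atom 11: C, bond orders sum to 4 (valence 4) → 0 H
  atom 12: N, bond orders sum to 1 (valence 3) → 2 H
Totals → C:8, H:10, N:2, O:2.

C8H10N2O2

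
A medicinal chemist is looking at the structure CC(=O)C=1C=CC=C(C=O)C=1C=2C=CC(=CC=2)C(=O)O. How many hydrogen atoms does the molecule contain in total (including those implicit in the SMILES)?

12

Walk through each heavy atom and fill implicit hydrogens from standard valence (C 4, N 3, O 2, S 2, halogen 1):
  atom 1: C, bond orders sum to 1 (valence 4) → 3 H
  atom 2: C, bond orders sum to 4 (valence 4) → 0 H
  atom 3: O, bond orders sum to 2 (valence 2) → 0 H
  atom 4: C, bond orders sum to 4 (valence 4) → 0 H
  atom 5: C, bond orders sum to 3 (valence 4) → 1 H
  atom 6: C, bond orders sum to 3 (valence 4) → 1 H
  atom 7: C, bond orders sum to 3 (valence 4) → 1 H
  atom 8: C, bond orders sum to 4 (valence 4) → 0 H
  atom 9: C, bond orders sum to 3 (valence 4) → 1 H
  atom 10: O, bond orders sum to 2 (valence 2) → 0 H
  atom 11: C, bond orders sum to 4 (valence 4) → 0 H
  atom 12: C, bond orders sum to 4 (valence 4) → 0 H
  atom 13: C, bond orders sum to 3 (valence 4) → 1 H
  atom 14: C, bond orders sum to 3 (valence 4) → 1 H
  atom 15: C, bond orders sum to 4 (valence 4) → 0 H
  atom 16: C, bond orders sum to 3 (valence 4) → 1 H
  atom 17: C, bond orders sum to 3 (valence 4) → 1 H
  atom 18: C, bond orders sum to 4 (valence 4) → 0 H
  atom 19: O, bond orders sum to 2 (valence 2) → 0 H
  atom 20: O, bond orders sum to 1 (valence 2) → 1 H
Total hydrogens: 12.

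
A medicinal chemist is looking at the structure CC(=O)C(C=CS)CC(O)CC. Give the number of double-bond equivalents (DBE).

Molecular formula: C9H16O2S.
DoU = (2C + 2 + N − H − X) / 2, where X is the halogen count and O/S are ignored.
    = (2·9 + 2 + 0 − 16 − 0) / 2 = 4 / 2 = 2.

2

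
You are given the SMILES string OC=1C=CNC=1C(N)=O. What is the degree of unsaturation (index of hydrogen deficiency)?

4

Molecular formula: C5H6N2O2.
DoU = (2C + 2 + N − H − X) / 2, where X is the halogen count and O/S are ignored.
    = (2·5 + 2 + 2 − 6 − 0) / 2 = 8 / 2 = 4.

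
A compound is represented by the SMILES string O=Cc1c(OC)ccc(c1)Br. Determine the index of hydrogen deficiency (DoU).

5

Molecular formula: C8H7BrO2.
DoU = (2C + 2 + N − H − X) / 2, where X is the halogen count and O/S are ignored.
    = (2·8 + 2 + 0 − 7 − 1) / 2 = 10 / 2 = 5.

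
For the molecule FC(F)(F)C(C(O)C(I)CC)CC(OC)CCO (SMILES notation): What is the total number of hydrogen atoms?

Walk through each heavy atom and fill implicit hydrogens from standard valence (C 4, N 3, O 2, S 2, halogen 1):
  atom 1: F (halogen, monovalent) → 0 H
  atom 2: C, bond orders sum to 4 (valence 4) → 0 H
  atom 3: F (halogen, monovalent) → 0 H
  atom 4: F (halogen, monovalent) → 0 H
  atom 5: C, bond orders sum to 3 (valence 4) → 1 H
  atom 6: C, bond orders sum to 3 (valence 4) → 1 H
  atom 7: O, bond orders sum to 1 (valence 2) → 1 H
  atom 8: C, bond orders sum to 3 (valence 4) → 1 H
  atom 9: I (halogen, monovalent) → 0 H
  atom 10: C, bond orders sum to 2 (valence 4) → 2 H
  atom 11: C, bond orders sum to 1 (valence 4) → 3 H
  atom 12: C, bond orders sum to 2 (valence 4) → 2 H
  atom 13: C, bond orders sum to 3 (valence 4) → 1 H
  atom 14: O, bond orders sum to 2 (valence 2) → 0 H
  atom 15: C, bond orders sum to 1 (valence 4) → 3 H
  atom 16: C, bond orders sum to 2 (valence 4) → 2 H
  atom 17: C, bond orders sum to 2 (valence 4) → 2 H
  atom 18: O, bond orders sum to 1 (valence 2) → 1 H
Total hydrogens: 20.

20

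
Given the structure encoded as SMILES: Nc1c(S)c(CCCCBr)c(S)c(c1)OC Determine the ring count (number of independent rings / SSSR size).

In SMILES, each pair of matching ring-closure digits denotes one ring-closing bond; the number of such bonds equals the number of independent rings.
Ring-closure bonds here: 1.

1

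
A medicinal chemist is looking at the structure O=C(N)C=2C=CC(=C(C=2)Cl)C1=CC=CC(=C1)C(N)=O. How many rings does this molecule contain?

2

In SMILES, each pair of matching ring-closure digits denotes one ring-closing bond; the number of such bonds equals the number of independent rings.
Ring-closure bonds here: 2.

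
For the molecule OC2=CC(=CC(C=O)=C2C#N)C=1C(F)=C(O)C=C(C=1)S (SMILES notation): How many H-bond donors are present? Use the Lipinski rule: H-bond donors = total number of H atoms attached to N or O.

2

Donors: find every N or O and count the H atoms it carries.
  atom 1 (O): bond orders sum to 1 → 1 H
  atom 8 (O): bond orders sum to 2 → 0 H
  atom 11 (N): bond orders sum to 3 → 0 H
  atom 16 (O): bond orders sum to 1 → 1 H
Lipinski HBD = 2.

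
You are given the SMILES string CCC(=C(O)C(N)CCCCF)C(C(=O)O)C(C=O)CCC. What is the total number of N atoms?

1

Scan the SMILES for N atoms (remember two-letter symbols like Cl and Br are single atoms).
Nitrogen count: 1.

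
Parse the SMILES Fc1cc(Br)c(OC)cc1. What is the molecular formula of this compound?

Walk through each heavy atom and fill implicit hydrogens from standard valence (C 4, N 3, O 2, S 2, halogen 1); for lowercase aromatic atoms, an aromatic c carries 1 H when it has two neighbours and 0 H with three, and aromatic n carries 0 H:
  atom 1: F (halogen, monovalent) → 0 H
  atom 2: aromatic c, 3 neighbours → 0 H
  atom 3: aromatic c, 2 neighbours → 1 H
  atom 4: aromatic c, 3 neighbours → 0 H
  atom 5: Br (halogen, monovalent) → 0 H
  atom 6: aromatic c, 3 neighbours → 0 H
  atom 7: O, bond orders sum to 2 (valence 2) → 0 H
  atom 8: C, bond orders sum to 1 (valence 4) → 3 H
  atom 9: aromatic c, 2 neighbours → 1 H
  atom 10: aromatic c, 2 neighbours → 1 H
Totals → C:7, H:6, Br:1, F:1, O:1.

C7H6BrFO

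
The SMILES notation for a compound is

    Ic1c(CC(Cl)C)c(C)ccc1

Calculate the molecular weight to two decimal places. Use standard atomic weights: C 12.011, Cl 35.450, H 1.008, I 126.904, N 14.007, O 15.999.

294.56 g/mol

First, the molecular formula is C10H12ClI (counting implicit H from valence).
  C: 10 × 12.011 = 120.110
  Cl: 1 × 35.450 = 35.450
  H: 12 × 1.008 = 12.096
  I: 1 × 126.904 = 126.904
Sum: 10×12.011 + 1×35.450 + 12×1.008 + 1×126.904 = 294.560 → 294.56 g/mol.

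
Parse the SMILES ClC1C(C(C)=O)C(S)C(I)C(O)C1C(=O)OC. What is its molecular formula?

Walk through each heavy atom and fill implicit hydrogens from standard valence (C 4, N 3, O 2, S 2, halogen 1):
  atom 1: Cl (halogen, monovalent) → 0 H
  atom 2: C, bond orders sum to 3 (valence 4) → 1 H
  atom 3: C, bond orders sum to 3 (valence 4) → 1 H
  atom 4: C, bond orders sum to 4 (valence 4) → 0 H
  atom 5: C, bond orders sum to 1 (valence 4) → 3 H
  atom 6: O, bond orders sum to 2 (valence 2) → 0 H
  atom 7: C, bond orders sum to 3 (valence 4) → 1 H
  atom 8: S, bond orders sum to 1 (valence 2) → 1 H
  atom 9: C, bond orders sum to 3 (valence 4) → 1 H
  atom 10: I (halogen, monovalent) → 0 H
  atom 11: C, bond orders sum to 3 (valence 4) → 1 H
  atom 12: O, bond orders sum to 1 (valence 2) → 1 H
  atom 13: C, bond orders sum to 3 (valence 4) → 1 H
  atom 14: C, bond orders sum to 4 (valence 4) → 0 H
  atom 15: O, bond orders sum to 2 (valence 2) → 0 H
  atom 16: O, bond orders sum to 2 (valence 2) → 0 H
  atom 17: C, bond orders sum to 1 (valence 4) → 3 H
Totals → C:10, H:14, Cl:1, I:1, O:4, S:1.
In Hill order: C10H14ClIO4S.

C10H14ClIO4S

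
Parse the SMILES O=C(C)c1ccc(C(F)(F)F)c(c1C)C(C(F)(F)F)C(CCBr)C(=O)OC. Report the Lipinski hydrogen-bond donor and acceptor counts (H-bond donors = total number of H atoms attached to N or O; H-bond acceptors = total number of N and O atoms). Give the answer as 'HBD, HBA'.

0, 3

Donors: find every N or O and count the H atoms it carries.
  atom 1 (O): bond orders sum to 2 → 0 H
  atom 25 (O): bond orders sum to 2 → 0 H
  atom 26 (O): bond orders sum to 2 → 0 H
Lipinski HBD = 0.
Acceptors: N atoms = 0, O atoms = 3 → HBA = 3.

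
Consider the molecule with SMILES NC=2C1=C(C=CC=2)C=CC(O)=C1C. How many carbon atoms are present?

11

Count every carbon token in the SMILES (each C, including those in ring-closure positions and inside branches).
Carbon count: 11.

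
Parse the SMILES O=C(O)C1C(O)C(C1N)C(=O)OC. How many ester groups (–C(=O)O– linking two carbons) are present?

1

The ester motif appears at heavy-atom position 10 in the SMILES.
Other groups present: 1 carboxylic acid, 1 hydroxyl, 1 primary amine.
Ester count: 1.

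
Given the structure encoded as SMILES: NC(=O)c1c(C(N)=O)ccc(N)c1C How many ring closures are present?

1

In SMILES, each pair of matching ring-closure digits denotes one ring-closing bond; the number of such bonds equals the number of independent rings.
Ring-closure bonds here: 1.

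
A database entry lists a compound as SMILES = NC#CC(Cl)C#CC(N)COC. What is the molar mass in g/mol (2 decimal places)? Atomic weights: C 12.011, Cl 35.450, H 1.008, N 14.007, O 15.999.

First, the molecular formula is C8H11ClN2O (counting implicit H from valence).
  C: 8 × 12.011 = 96.088
  Cl: 1 × 35.450 = 35.450
  H: 11 × 1.008 = 11.088
  N: 2 × 14.007 = 28.014
  O: 1 × 15.999 = 15.999
Sum: 8×12.011 + 1×35.450 + 11×1.008 + 2×14.007 + 1×15.999 = 186.639 → 186.64 g/mol.

186.64 g/mol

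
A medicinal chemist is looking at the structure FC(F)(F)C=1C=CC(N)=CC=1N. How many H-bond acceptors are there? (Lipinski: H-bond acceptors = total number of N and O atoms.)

N atoms: 2; O atoms: 0.
Lipinski HBA = 2 + 0 = 2.

2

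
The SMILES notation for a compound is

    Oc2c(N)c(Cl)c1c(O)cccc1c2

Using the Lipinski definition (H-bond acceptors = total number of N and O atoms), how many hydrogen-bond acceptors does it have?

N atoms: 1; O atoms: 2.
Lipinski HBA = 1 + 2 = 3.

3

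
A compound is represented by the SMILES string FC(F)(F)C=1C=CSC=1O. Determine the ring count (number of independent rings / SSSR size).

1

In SMILES, each pair of matching ring-closure digits denotes one ring-closing bond; the number of such bonds equals the number of independent rings.
Ring-closure bonds here: 1.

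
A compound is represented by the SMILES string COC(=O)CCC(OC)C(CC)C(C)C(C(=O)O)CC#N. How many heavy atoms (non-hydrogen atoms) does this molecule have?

21

Every atom symbol written in the SMILES (organic subset) is one heavy atom; implicit H are not written.
Heavy atoms by element → C:15, N:1, O:5.
Total: 21.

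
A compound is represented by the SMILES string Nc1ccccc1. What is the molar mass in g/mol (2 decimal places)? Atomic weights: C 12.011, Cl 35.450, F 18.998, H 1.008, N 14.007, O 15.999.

93.13 g/mol

First, the molecular formula is C6H7N (counting implicit H from valence).
  C: 6 × 12.011 = 72.066
  H: 7 × 1.008 = 7.056
  N: 1 × 14.007 = 14.007
Sum: 6×12.011 + 7×1.008 + 1×14.007 = 93.129 → 93.13 g/mol.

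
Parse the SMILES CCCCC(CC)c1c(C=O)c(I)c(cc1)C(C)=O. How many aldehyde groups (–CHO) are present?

The aldehyde motif appears at heavy-atom position 10 in the SMILES.
Other groups present: 1 ketone.
Aldehyde count: 1.

1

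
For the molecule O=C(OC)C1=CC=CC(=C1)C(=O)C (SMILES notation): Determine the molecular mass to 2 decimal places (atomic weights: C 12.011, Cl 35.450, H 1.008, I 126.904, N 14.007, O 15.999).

First, the molecular formula is C10H10O3 (counting implicit H from valence).
  C: 10 × 12.011 = 120.110
  H: 10 × 1.008 = 10.080
  O: 3 × 15.999 = 47.997
Sum: 10×12.011 + 10×1.008 + 3×15.999 = 178.187 → 178.19 g/mol.

178.19 g/mol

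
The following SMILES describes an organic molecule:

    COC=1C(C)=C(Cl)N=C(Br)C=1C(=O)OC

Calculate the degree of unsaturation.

Degree of unsaturation = (number of rings) + (number of π bonds).
Ring closures in the SMILES: 1.
π bonds: 4 double bonds (each 1 DoU) → 4 DoU from unsaturation.
Total DoU = 1 + 4 = 5.

5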